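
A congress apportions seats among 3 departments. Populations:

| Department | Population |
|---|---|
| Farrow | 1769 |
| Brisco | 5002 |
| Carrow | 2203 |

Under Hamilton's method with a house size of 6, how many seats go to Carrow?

2

Standard divisor: 8974 ÷ 6 ≈ 1495.667.
Standard quotas: Farrow 1.1828, Brisco 3.3443, Carrow 1.4729.
Lower quotas: Farrow 1, Brisco 3, Carrow 1 (sum 5, leaving 1 seat).
Remainders in descending order: Carrow 0.4729, Brisco 0.3443, Farrow 0.1828.
The surplus seat goes to Carrow.
Carrow receives 2.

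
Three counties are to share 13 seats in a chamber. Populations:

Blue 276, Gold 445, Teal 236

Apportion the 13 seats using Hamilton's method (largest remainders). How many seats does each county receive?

Total 957; standard divisor 957/13 ≈ 73.615.
Standard quotas: Blue 3.749, Gold 6.045, Teal 3.206.
Lower quotas: Blue 3, Gold 6, Teal 3 (sum 12, leaving 1 seat).
Remainders in descending order: Blue 0.749, Teal 0.206, Gold 0.045.
The surplus seat goes to Blue.

Blue: 4, Gold: 6, Teal: 3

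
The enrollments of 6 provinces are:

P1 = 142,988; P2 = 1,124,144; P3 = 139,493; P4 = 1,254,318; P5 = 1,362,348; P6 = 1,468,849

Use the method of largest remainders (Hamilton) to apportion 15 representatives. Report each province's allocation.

P1: 0, P2: 3, P3: 0, P4: 4, P5: 4, P6: 4

Standard divisor: 5492140 ÷ 15 ≈ 366142.667.
Standard quotas: P1 0.3905, P2 3.0702, P3 0.3810, P4 3.4258, P5 3.7208, P6 4.0117.
Lower quotas: P1 0, P2 3, P3 0, P4 3, P5 3, P6 4 (sum 13, leaving 2 seats).
Remainders in descending order: P5 0.7208, P4 0.4258, P1 0.3905, P3 0.3810, P2 0.0702, P6 0.0117.
Largest remainders: P5, P4 receive the extra seats.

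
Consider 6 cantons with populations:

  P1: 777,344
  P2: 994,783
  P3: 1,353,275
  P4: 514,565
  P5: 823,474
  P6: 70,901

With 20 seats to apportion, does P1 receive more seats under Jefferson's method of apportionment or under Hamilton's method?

Hamilton

Jefferson: P1 3, P2 5, P3 6, P4 2, P5 4, P6 0.
Hamilton: P1 4, P2 4, P3 6, P4 2, P5 4, P6 0.
P1 gets 3 under Jefferson and 4 under Hamilton.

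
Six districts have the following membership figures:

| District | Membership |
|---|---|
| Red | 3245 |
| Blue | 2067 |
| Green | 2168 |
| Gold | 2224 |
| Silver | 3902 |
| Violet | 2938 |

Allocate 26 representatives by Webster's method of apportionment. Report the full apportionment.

Standard divisor 16544/26 ≈ 636.308; standard quotas: Red 5.100, Blue 3.248, Green 3.407, Gold 3.495, Silver 6.132, Violet 4.617.
Rounding to the nearest integer gives 5, 3, 3, 3, 6, 5 = 25 seats, so the divisor must be adjusted.
With modified divisor 630: modified quotas Red 5.151, Blue 3.281, Green 3.441, Gold 3.530, Silver 6.194, Violet 4.663.
Rounding to the nearest integer: Red 5, Blue 3, Green 3, Gold 4, Silver 6, Violet 5 (total 26).

Red 5, Blue 3, Green 3, Gold 4, Silver 6, Violet 5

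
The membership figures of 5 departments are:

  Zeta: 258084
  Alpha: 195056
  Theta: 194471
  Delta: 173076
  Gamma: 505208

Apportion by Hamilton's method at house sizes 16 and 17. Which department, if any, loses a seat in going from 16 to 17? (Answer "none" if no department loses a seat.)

none

At 16 seats: Zeta 3, Alpha 3, Theta 2, Delta 2, Gamma 6.
At 17 seats: Zeta 3, Alpha 3, Theta 3, Delta 2, Gamma 6.
No department's allocation decreased.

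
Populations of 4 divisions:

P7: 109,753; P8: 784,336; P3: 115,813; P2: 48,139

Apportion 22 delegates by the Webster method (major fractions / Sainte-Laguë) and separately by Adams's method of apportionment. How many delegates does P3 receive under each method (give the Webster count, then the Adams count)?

2 and 3

Webster: P7 2, P8 17, P3 2, P2 1.
Adams: P7 3, P8 15, P3 3, P2 1.
P3 gets 2 under Webster and 3 under Adams.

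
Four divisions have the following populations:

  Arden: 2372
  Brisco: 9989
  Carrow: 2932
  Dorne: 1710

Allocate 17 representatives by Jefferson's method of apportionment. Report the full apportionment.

Arden 2, Brisco 11, Carrow 3, Dorne 1

Standard divisor 17003/17 ≈ 1000.176; standard quotas: Arden 2.372, Brisco 9.987, Carrow 2.931, Dorne 1.710.
Rounding down gives 2, 9, 2, 1 = 14 seats, so the divisor must be adjusted.
With modified divisor 900: modified quotas Arden 2.636, Brisco 11.099, Carrow 3.258, Dorne 1.900.
Rounding down: Arden 2, Brisco 11, Carrow 3, Dorne 1 (total 17).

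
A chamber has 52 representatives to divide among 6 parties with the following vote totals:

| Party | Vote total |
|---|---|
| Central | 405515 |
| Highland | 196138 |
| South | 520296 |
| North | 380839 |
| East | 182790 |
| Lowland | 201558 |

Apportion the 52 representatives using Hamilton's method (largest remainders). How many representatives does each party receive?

Standard divisor: 1887136 ÷ 52 ≈ 36291.077.
Standard quotas: Central 11.1740, Highland 5.4046, South 14.3367, North 10.4940, East 5.0368, Lowland 5.5539.
Lower quotas: Central 11, Highland 5, South 14, North 10, East 5, Lowland 5 (sum 50, leaving 2 seats).
Remainders in descending order: Lowland 0.5539, North 0.4940, Highland 0.4046, South 0.3367, Central 0.1740, East 0.0368.
Largest remainders: Lowland, North receive the extra seats.

Central 11, Highland 5, South 14, North 11, East 5, Lowland 6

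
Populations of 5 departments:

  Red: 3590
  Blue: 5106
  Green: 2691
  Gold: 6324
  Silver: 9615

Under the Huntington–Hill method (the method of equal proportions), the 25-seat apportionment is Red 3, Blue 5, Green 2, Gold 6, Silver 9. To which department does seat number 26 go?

Priority for the next seat is population ÷ (√(s·(s+1))).
Priorities: Red 1036.344, Blue 932.224, Green 1098.596, Gold 975.814, Silver 1013.510.
Highest priority: Green.

Green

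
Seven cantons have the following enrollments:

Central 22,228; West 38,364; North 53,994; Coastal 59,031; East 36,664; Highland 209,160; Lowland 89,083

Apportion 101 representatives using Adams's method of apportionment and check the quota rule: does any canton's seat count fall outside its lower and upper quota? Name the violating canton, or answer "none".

Standard quotas: Central 4.415, West 7.620, North 10.724, Coastal 11.724, East 7.282, Highland 41.542, Lowland 17.693.
Adams allocation: Central 5, West 8, North 11, Coastal 12, East 7, Highland 40, Lowland 18.
Highland has quota 41.542 (lower 41, upper 42) but receives 40 — outside the quota interval.

Highland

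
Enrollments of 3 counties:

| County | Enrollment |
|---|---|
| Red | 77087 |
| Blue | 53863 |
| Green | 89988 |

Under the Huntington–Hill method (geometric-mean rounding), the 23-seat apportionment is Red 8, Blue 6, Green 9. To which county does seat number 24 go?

Green

Priority for the next seat is population ÷ (√(s·(s+1))).
Priorities: Red 9084.790, Blue 8311.241, Green 9485.568.
Highest priority: Green.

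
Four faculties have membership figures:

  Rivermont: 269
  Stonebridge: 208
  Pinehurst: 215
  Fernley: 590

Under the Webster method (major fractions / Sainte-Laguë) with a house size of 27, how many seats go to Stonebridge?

4

Standard divisor 1282/27 ≈ 47.481; standard quotas: Rivermont 5.665, Stonebridge 4.381, Pinehurst 4.528, Fernley 12.426.
Rounding to the nearest integer gives Rivermont 6, Stonebridge 4, Pinehurst 5, Fernley 12 — total 27, matching the house size, so no adjustment is needed.
Stonebridge receives 4.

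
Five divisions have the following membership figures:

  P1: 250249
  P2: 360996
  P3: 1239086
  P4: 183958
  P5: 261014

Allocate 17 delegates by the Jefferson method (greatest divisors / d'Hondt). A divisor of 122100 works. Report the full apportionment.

With modified divisor 122100: modified quotas P1 2.050, P2 2.957, P3 10.148, P4 1.507, P5 2.138.
Rounding down: P1 2, P2 2, P3 10, P4 1, P5 2 (total 17).

P1 2; P2 2; P3 10; P4 1; P5 2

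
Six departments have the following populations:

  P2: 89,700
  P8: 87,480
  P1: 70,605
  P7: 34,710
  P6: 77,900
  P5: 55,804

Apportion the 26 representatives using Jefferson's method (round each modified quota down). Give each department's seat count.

P2=6, P8=6, P1=4, P7=2, P6=5, P5=3

Standard divisor 416199/26 ≈ 16007.654; standard quotas: P2 5.604, P8 5.465, P1 4.411, P7 2.168, P6 4.866, P5 3.486.
Rounding down gives 5, 5, 4, 2, 4, 3 = 23 seats, so the divisor must be adjusted.
With modified divisor 14400: modified quotas P2 6.229, P8 6.075, P1 4.903, P7 2.410, P6 5.410, P5 3.875.
Rounding down: P2 6, P8 6, P1 4, P7 2, P6 5, P5 3 (total 26).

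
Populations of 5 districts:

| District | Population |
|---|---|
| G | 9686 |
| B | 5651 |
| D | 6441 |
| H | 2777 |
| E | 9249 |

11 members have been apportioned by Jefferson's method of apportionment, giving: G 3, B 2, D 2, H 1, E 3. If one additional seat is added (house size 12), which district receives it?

G

Priority for the next seat is population ÷ (current seats + 1).
Priorities: G 2421.500, B 1883.667, D 2147.000, H 1388.500, E 2312.250.
Highest priority: G.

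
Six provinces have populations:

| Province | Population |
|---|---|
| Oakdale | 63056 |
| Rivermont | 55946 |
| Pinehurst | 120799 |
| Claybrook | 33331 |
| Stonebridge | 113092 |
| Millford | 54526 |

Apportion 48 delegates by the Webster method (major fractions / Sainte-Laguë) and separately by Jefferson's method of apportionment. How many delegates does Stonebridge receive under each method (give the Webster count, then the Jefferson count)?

Webster: Oakdale 7, Rivermont 6, Pinehurst 13, Claybrook 4, Stonebridge 12, Millford 6.
Jefferson: Oakdale 7, Rivermont 6, Pinehurst 13, Claybrook 3, Stonebridge 13, Millford 6.
Stonebridge gets 12 under Webster and 13 under Jefferson.

12 and 13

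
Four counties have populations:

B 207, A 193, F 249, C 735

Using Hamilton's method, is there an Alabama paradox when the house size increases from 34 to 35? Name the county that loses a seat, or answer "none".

none

At 34 seats: B 5, A 5, F 6, C 18.
At 35 seats: B 5, A 5, F 6, C 19.
No county's allocation decreased.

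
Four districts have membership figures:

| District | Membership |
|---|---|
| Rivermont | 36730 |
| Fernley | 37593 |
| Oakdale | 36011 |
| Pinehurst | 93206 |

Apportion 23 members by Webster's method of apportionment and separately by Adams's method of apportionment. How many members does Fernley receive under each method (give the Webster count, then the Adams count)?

Webster: Rivermont 4, Fernley 4, Oakdale 4, Pinehurst 11.
Adams: Rivermont 4, Fernley 5, Oakdale 4, Pinehurst 10.
Fernley gets 4 under Webster and 5 under Adams.

4 and 5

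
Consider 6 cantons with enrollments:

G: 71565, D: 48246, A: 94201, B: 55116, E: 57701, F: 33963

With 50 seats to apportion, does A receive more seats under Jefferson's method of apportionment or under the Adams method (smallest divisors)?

Jefferson: G 10, D 7, A 13, B 8, E 8, F 4.
Adams: G 10, D 7, A 12, B 8, E 8, F 5.
A gets 13 under Jefferson and 12 under Adams.

Jefferson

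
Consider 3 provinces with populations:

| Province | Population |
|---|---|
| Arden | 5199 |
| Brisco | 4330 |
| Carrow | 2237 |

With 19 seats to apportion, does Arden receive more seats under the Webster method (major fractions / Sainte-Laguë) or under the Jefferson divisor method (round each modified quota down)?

Jefferson

Webster: Arden 8, Brisco 7, Carrow 4.
Jefferson: Arden 9, Brisco 7, Carrow 3.
Arden gets 8 under Webster and 9 under Jefferson.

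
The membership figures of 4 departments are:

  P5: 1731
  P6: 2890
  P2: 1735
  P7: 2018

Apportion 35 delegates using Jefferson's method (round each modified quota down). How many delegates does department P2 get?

Standard divisor 8374/35 ≈ 239.257; standard quotas: P5 7.235, P6 12.079, P2 7.252, P7 8.434.
Rounding down gives 7, 12, 7, 8 = 34 seats, so the divisor must be adjusted.
With modified divisor 223: modified quotas P5 7.762, P6 12.960, P2 7.780, P7 9.049.
Rounding down: P5 7, P6 12, P2 7, P7 9 (total 35).
P2 receives 7.

7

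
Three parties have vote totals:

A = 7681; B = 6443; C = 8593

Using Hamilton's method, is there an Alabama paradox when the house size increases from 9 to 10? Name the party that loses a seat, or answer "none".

At 9 seats: A 3, B 3, C 3.
At 10 seats: A 3, B 3, C 4.
No party's allocation decreased.

none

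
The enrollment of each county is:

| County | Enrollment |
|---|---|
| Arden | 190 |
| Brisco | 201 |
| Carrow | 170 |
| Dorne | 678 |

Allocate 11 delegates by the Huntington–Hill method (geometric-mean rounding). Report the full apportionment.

With divisor 122: modified quotas Arden 1.557, Brisco 1.648, Carrow 1.393, Dorne 5.557.
Geometric-mean thresholds: Arden √(1·2)=1.414, Brisco √(1·2)=1.414, Carrow √(1·2)=1.414, Dorne √(5·6)=5.477.
Each quota rounded against its threshold gives Arden 2, Brisco 2, Carrow 1, Dorne 6 (total 11).

Arden=2; Brisco=2; Carrow=1; Dorne=6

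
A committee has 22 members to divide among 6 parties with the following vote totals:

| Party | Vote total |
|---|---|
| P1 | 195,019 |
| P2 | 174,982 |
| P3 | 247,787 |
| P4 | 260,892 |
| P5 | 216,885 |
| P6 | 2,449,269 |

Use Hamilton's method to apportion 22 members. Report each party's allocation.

Standard divisor: 3544834 ÷ 22 ≈ 161128.818.
Standard quotas: P1 1.2103, P2 1.0860, P3 1.5378, P4 1.6192, P5 1.3460, P6 15.2007.
Lower quotas: P1 1, P2 1, P3 1, P4 1, P5 1, P6 15 (sum 20, leaving 2 seats).
Remainders in descending order: P4 0.6192, P3 0.5378, P5 0.3460, P1 0.2103, P6 0.2007, P2 0.0860.
Largest remainders: P4, P3 receive the extra seats.

P1 1, P2 1, P3 2, P4 2, P5 1, P6 15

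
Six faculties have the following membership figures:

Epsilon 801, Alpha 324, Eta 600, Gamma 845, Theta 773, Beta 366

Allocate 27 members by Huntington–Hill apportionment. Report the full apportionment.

With divisor 138: modified quotas Epsilon 5.804, Alpha 2.348, Eta 4.348, Gamma 6.123, Theta 5.601, Beta 2.652.
Geometric-mean thresholds: Epsilon √(5·6)=5.477, Alpha √(2·3)=2.449, Eta √(4·5)=4.472, Gamma √(6·7)=6.481, Theta √(5·6)=5.477, Beta √(2·3)=2.449.
Each quota rounded against its threshold gives Epsilon 6, Alpha 2, Eta 4, Gamma 6, Theta 6, Beta 3 (total 27).

Epsilon 6; Alpha 2; Eta 4; Gamma 6; Theta 6; Beta 3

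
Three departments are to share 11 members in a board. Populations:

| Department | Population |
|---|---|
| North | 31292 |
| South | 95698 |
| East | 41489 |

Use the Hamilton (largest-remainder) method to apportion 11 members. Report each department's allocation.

Total 168479; standard divisor 168479/11 ≈ 15316.273.
Standard quotas: North 2.0431, South 6.2481, East 2.7088.
Lower quotas: North 2, South 6, East 2 (sum 10, leaving 1 seat).
Remainders in descending order: East 0.7088, South 0.2481, North 0.0431.
Largest remainder: East receives the extra seat.

North 2, South 6, East 3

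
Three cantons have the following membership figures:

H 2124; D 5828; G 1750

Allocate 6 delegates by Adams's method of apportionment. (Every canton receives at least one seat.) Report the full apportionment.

Standard divisor 9702/6 ≈ 1617; standard quotas: H 1.314, D 3.604, G 1.082.
Rounding up gives 2, 4, 2 = 8 seats, so the divisor must be adjusted.
With modified divisor 2000: modified quotas H 1.062, D 2.914, G 0.875.
Rounding up: H 2, D 3, G 1 (total 6).

H: 2, D: 3, G: 1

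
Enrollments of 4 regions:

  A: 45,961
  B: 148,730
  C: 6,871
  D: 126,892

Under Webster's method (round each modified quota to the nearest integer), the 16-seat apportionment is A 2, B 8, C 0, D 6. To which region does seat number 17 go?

Priority for the next seat is population ÷ (current seats + 0.5).
Priorities: A 18384.400, B 17497.647, C 13742.000, D 19521.846.
Highest priority: D.

D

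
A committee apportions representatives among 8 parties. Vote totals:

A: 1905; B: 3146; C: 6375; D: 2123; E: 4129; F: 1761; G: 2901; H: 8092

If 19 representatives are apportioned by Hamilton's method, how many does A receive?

1

Total 30432; standard divisor 30432/19 ≈ 1601.684.
Standard quotas: A 1.1894, B 1.9642, C 3.9802, D 1.3255, E 2.5779, F 1.0995, G 1.8112, H 5.0522.
Lower quotas: A 1, B 1, C 3, D 1, E 2, F 1, G 1, H 5 (sum 15, leaving 4 seats).
Remainders in descending order: C 0.9802, B 0.9642, G 0.8112, E 0.5779, D 0.3255, A 0.1894, F 0.0995, H 0.0522.
Largest remainders: C, B, G, E receive the extra seats.
A receives 1.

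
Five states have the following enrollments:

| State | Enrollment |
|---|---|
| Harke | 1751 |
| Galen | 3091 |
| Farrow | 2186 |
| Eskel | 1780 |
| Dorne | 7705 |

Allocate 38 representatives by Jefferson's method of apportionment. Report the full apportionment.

Harke 4; Galen 7; Farrow 5; Eskel 4; Dorne 18

Standard divisor 16513/38 ≈ 434.553; standard quotas: Harke 4.029, Galen 7.113, Farrow 5.030, Eskel 4.096, Dorne 17.731.
Rounding down gives 4, 7, 5, 4, 17 = 37 seats, so the divisor must be adjusted.
With modified divisor 420: modified quotas Harke 4.169, Galen 7.360, Farrow 5.205, Eskel 4.238, Dorne 18.345.
Rounding down: Harke 4, Galen 7, Farrow 5, Eskel 4, Dorne 18 (total 38).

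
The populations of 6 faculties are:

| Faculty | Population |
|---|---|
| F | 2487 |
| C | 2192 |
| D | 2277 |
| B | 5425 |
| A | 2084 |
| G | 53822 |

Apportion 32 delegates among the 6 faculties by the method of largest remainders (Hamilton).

Total 68287; standard divisor 68287/32 ≈ 2133.969.
Standard quotas: F 1.1654, C 1.0272, D 1.0670, B 2.5422, A 0.9766, G 25.2216.
Lower quotas: F 1, C 1, D 1, B 2, A 0, G 25 (sum 30, leaving 2 seats).
Remainders in descending order: A 0.9766, B 0.5422, G 0.2216, F 0.1654, D 0.0670, C 0.0272.
The surplus seats go to A, B.

F 1, C 1, D 1, B 3, A 1, G 25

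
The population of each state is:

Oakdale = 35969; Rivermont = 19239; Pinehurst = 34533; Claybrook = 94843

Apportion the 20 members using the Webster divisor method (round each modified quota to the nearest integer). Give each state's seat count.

Oakdale 4, Rivermont 2, Pinehurst 4, Claybrook 10

Standard divisor 184584/20 ≈ 9229.2; standard quotas: Oakdale 3.897, Rivermont 2.085, Pinehurst 3.742, Claybrook 10.276.
Rounding to the nearest integer gives Oakdale 4, Rivermont 2, Pinehurst 4, Claybrook 10 — total 20, matching the house size, so no adjustment is needed.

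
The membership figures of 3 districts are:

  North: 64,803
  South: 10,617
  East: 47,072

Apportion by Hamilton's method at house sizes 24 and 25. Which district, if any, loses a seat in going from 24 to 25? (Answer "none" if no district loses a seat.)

At 24 seats: North 13, South 2, East 9.
At 25 seats: North 13, South 2, East 10.
No district's allocation decreased.

none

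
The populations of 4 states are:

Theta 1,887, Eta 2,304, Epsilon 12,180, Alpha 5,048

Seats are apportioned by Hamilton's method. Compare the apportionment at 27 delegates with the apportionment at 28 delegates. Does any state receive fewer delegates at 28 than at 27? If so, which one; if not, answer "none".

Theta

At 27 seats: Theta 3, Eta 3, Epsilon 15, Alpha 6.
At 28 seats: Theta 2, Eta 3, Epsilon 16, Alpha 7.
Theta drops from 3 to 2.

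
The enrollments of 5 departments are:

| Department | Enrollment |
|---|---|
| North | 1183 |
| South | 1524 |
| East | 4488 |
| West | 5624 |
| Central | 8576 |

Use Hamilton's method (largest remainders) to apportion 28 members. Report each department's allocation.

North 2, South 2, East 6, West 7, Central 11

The standard divisor is 21395/28 ≈ 764.107.
Standard quotas: North 1.5482, South 1.9945, East 5.8735, West 7.3602, Central 11.2236.
Lower quotas: North 1, South 1, East 5, West 7, Central 11 (sum 25, leaving 3 seats).
Remainders in descending order: South 0.9945, East 0.8735, North 0.5482, West 0.3602, Central 0.2236.
The surplus seats go to South, East, North.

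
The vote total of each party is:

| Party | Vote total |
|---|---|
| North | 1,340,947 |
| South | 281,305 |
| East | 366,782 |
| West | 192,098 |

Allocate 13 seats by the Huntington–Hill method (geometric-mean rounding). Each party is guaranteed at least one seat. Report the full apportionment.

North 8; South 2; East 2; West 1

With divisor 168612: modified quotas North 7.953, South 1.668, East 2.175, West 1.139.
Geometric-mean thresholds: North √(7·8)=7.483, South √(1·2)=1.414, East √(2·3)=2.449, West √(1·2)=1.414.
Each quota rounded against its threshold gives North 8, South 2, East 2, West 1 (total 13).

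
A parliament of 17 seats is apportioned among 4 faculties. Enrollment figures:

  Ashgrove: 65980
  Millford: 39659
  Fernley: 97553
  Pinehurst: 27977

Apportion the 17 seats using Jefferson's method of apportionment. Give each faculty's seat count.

Ashgrove 5, Millford 3, Fernley 7, Pinehurst 2

Standard divisor 231169/17 ≈ 13598.176; standard quotas: Ashgrove 4.852, Millford 2.916, Fernley 7.174, Pinehurst 2.057.
Rounding down gives 4, 2, 7, 2 = 15 seats, so the divisor must be adjusted.
With modified divisor 12700: modified quotas Ashgrove 5.195, Millford 3.123, Fernley 7.681, Pinehurst 2.203.
Rounding down: Ashgrove 5, Millford 3, Fernley 7, Pinehurst 2 (total 17).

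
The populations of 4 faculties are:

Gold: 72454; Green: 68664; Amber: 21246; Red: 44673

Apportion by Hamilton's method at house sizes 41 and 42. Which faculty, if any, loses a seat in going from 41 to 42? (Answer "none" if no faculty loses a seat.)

At 41 seats: Gold 14, Green 14, Amber 4, Red 9.
At 42 seats: Gold 15, Green 14, Amber 4, Red 9.
No faculty's allocation decreased.

none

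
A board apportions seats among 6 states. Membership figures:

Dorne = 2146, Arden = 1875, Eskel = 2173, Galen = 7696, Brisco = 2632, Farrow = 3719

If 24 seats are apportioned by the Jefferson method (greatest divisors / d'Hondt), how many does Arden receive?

Standard divisor 20241/24 ≈ 843.375; standard quotas: Dorne 2.545, Arden 2.223, Eskel 2.577, Galen 9.125, Brisco 3.121, Farrow 4.410.
Rounding down gives 2, 2, 2, 9, 3, 4 = 22 seats, so the divisor must be adjusted.
With modified divisor 730: modified quotas Dorne 2.940, Arden 2.568, Eskel 2.977, Galen 10.542, Brisco 3.605, Farrow 5.095.
Rounding down: Dorne 2, Arden 2, Eskel 2, Galen 10, Brisco 3, Farrow 5 (total 24).
Arden receives 2.

2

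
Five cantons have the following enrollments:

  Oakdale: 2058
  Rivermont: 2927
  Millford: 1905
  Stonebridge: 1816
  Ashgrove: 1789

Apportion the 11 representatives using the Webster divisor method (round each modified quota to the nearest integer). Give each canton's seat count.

Oakdale 2, Rivermont 3, Millford 2, Stonebridge 2, Ashgrove 2

Standard divisor 10495/11 ≈ 954.091; standard quotas: Oakdale 2.157, Rivermont 3.068, Millford 1.997, Stonebridge 1.903, Ashgrove 1.875.
Rounding to the nearest integer gives Oakdale 2, Rivermont 3, Millford 2, Stonebridge 2, Ashgrove 2 — total 11, matching the house size, so no adjustment is needed.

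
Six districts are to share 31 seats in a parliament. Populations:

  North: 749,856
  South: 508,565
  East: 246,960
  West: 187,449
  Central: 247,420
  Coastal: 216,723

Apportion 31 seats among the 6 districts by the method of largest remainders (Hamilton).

Total 2156973; standard divisor 2156973/31 ≈ 69579.774.
Standard quotas: North 10.7769, South 7.3091, East 3.5493, West 2.6940, Central 3.5559, Coastal 3.1147.
Lower quotas: North 10, South 7, East 3, West 2, Central 3, Coastal 3 (sum 28, leaving 3 seats).
Remainders in descending order: North 0.7769, West 0.6940, Central 0.5559, East 0.5493, South 0.3091, Coastal 0.1147.
The surplus seats go to North, West, Central.

North 11, South 7, East 3, West 3, Central 4, Coastal 3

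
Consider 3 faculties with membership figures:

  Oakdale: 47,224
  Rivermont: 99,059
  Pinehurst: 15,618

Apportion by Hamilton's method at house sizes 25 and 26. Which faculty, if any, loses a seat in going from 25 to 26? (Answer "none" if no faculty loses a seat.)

Pinehurst

At 25 seats: Oakdale 7, Rivermont 15, Pinehurst 3.
At 26 seats: Oakdale 8, Rivermont 16, Pinehurst 2.
Pinehurst drops from 3 to 2.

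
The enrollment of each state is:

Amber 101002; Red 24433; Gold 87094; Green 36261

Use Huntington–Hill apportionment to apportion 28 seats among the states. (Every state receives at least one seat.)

Amber 11; Red 3; Gold 10; Green 4

With divisor 8986: modified quotas Amber 11.240, Red 2.719, Gold 9.692, Green 4.035.
Geometric-mean thresholds: Amber √(11·12)=11.489, Red √(2·3)=2.449, Gold √(9·10)=9.487, Green √(4·5)=4.472.
Each quota rounded against its threshold gives Amber 11, Red 3, Gold 10, Green 4 (total 28).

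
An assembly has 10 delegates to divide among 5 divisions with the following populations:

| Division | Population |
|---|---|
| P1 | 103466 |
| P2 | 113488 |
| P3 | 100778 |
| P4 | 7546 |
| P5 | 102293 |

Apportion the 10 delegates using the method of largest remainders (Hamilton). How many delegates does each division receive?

The standard divisor is 427571/10 ≈ 42757.1.
Standard quotas: P1 2.4199, P2 2.6542, P3 2.3570, P4 0.1765, P5 2.3924.
Lower quotas: P1 2, P2 2, P3 2, P4 0, P5 2 (sum 8, leaving 2 seats).
Remainders in descending order: P2 0.6542, P1 0.4199, P5 0.3924, P3 0.3570, P4 0.1765.
Largest remainders: P2, P1 receive the extra seats.

P1 3, P2 3, P3 2, P4 0, P5 2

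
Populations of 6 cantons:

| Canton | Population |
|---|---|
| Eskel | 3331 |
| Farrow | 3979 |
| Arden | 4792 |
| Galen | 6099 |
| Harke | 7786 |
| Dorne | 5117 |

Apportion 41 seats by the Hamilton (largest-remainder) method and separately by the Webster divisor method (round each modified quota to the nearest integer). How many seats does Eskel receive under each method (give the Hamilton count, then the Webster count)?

Hamilton: Eskel 5, Farrow 5, Arden 6, Galen 8, Harke 10, Dorne 7.
Webster: Eskel 4, Farrow 5, Arden 6, Galen 8, Harke 11, Dorne 7.
Eskel gets 5 under Hamilton and 4 under Webster.

5 and 4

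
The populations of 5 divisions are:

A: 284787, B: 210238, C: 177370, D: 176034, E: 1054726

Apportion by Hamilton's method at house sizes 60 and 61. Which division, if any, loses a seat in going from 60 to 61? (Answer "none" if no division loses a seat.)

At 60 seats: A 9, B 7, C 6, D 5, E 33.
At 61 seats: A 9, B 7, C 6, D 5, E 34.
No division's allocation decreased.

none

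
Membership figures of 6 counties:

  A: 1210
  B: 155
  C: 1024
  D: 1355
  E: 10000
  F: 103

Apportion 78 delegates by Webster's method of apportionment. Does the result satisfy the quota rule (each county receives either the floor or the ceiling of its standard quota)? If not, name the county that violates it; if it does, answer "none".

E

Standard quotas: A 6.816, B 0.873, C 5.768, D 7.633, E 56.330, F 0.580.
Webster allocation: A 7, B 1, C 6, D 8, E 55, F 1.
E has quota 56.330 (lower 56, upper 57) but receives 55 — outside the quota interval.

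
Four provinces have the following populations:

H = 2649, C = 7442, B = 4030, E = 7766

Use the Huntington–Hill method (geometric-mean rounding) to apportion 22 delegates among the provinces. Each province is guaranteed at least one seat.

With divisor 1016: modified quotas H 2.607, C 7.325, B 3.967, E 7.644.
Geometric-mean thresholds: H √(2·3)=2.449, C √(7·8)=7.483, B √(3·4)=3.464, E √(7·8)=7.483.
Each quota rounded against its threshold gives H 3, C 7, B 4, E 8 (total 22).

H 3, C 7, B 4, E 8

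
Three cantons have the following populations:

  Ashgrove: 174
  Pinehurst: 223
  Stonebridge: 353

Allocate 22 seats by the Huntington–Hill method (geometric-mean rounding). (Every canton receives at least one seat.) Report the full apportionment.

With divisor 34: modified quotas Ashgrove 5.118, Pinehurst 6.559, Stonebridge 10.382.
Geometric-mean thresholds: Ashgrove √(5·6)=5.477, Pinehurst √(6·7)=6.481, Stonebridge √(10·11)=10.488.
Each quota rounded against its threshold gives Ashgrove 5, Pinehurst 7, Stonebridge 10 (total 22).

Ashgrove: 5, Pinehurst: 7, Stonebridge: 10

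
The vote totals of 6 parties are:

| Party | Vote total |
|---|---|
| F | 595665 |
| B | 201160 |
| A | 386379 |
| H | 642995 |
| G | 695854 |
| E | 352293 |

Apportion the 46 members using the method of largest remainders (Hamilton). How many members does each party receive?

The standard divisor is 2874346/46 ≈ 62485.783.
Standard quotas: F 9.5328, B 3.2193, A 6.1835, H 10.2903, G 11.1362, E 5.6380.
Lower quotas: F 9, B 3, A 6, H 10, G 11, E 5 (sum 44, leaving 2 seats).
Remainders in descending order: E 0.6380, F 0.5328, H 0.2903, B 0.2193, A 0.1835, G 0.1362.
The surplus seats go to E, F.

F=10; B=3; A=6; H=10; G=11; E=6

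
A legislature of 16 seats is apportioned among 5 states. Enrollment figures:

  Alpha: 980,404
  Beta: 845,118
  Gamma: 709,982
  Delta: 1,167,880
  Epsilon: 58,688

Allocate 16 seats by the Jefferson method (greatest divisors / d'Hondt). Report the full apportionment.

Standard divisor 3762072/16 ≈ 235129.5; standard quotas: Alpha 4.170, Beta 3.594, Gamma 3.020, Delta 4.967, Epsilon 0.250.
Rounding down gives 4, 3, 3, 4, 0 = 14 seats, so the divisor must be adjusted.
With modified divisor 203700: modified quotas Alpha 4.813, Beta 4.149, Gamma 3.485, Delta 5.733, Epsilon 0.288.
Rounding down: Alpha 4, Beta 4, Gamma 3, Delta 5, Epsilon 0 (total 16).

Alpha=4, Beta=4, Gamma=3, Delta=5, Epsilon=0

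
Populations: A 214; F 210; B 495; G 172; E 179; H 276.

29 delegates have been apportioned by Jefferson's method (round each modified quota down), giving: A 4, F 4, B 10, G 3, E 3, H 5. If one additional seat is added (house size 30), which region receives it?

H

Priority for the next seat is population ÷ (current seats + 1).
Priorities: A 42.800, F 42.000, B 45.000, G 43.000, E 44.750, H 46.000.
Highest priority: H.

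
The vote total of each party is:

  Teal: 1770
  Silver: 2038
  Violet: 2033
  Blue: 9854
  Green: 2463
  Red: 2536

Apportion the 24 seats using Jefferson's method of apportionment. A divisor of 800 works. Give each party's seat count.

With modified divisor 800: modified quotas Teal 2.212, Silver 2.547, Violet 2.541, Blue 12.318, Green 3.079, Red 3.170.
Rounding down: Teal 2, Silver 2, Violet 2, Blue 12, Green 3, Red 3 (total 24).

Teal=2, Silver=2, Violet=2, Blue=12, Green=3, Red=3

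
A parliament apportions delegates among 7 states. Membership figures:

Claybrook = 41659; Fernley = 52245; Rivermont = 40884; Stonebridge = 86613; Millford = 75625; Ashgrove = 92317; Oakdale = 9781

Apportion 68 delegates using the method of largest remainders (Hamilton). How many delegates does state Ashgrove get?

Total 399124; standard divisor 399124/68 ≈ 5869.471.
Standard quotas: Claybrook 7.0976, Fernley 8.9011, Rivermont 6.9655, Stonebridge 14.7565, Millford 12.8845, Ashgrove 15.7283, Oakdale 1.6664.
Lower quotas: Claybrook 7, Fernley 8, Rivermont 6, Stonebridge 14, Millford 12, Ashgrove 15, Oakdale 1 (sum 63, leaving 5 seats).
Remainders in descending order: Rivermont 0.9655, Fernley 0.9011, Millford 0.8845, Stonebridge 0.7565, Ashgrove 0.7283, Oakdale 0.6664, Claybrook 0.0976.
The surplus seats go to Rivermont, Fernley, Millford, Stonebridge, Ashgrove.
Ashgrove receives 16.

16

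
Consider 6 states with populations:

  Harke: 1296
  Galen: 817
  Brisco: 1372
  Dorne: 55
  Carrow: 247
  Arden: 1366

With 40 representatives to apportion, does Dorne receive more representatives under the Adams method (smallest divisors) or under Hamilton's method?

Adams: Harke 10, Galen 6, Brisco 11, Dorne 1, Carrow 2, Arden 10.
Hamilton: Harke 10, Galen 6, Brisco 11, Dorne 0, Carrow 2, Arden 11.
Dorne gets 1 under Adams and 0 under Hamilton.

Adams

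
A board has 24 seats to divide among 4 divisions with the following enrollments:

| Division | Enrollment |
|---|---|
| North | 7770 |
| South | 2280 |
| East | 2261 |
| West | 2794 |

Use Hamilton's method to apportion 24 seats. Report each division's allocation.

Total 15105; standard divisor 15105/24 ≈ 629.375.
Standard quotas: North 12.3456, South 3.6226, East 3.5925, West 4.4393.
Lower quotas: North 12, South 3, East 3, West 4 (sum 22, leaving 2 seats).
Remainders in descending order: South 0.6226, East 0.5925, West 0.4393, North 0.3456.
The surplus seats go to South, East.

North 12, South 4, East 4, West 4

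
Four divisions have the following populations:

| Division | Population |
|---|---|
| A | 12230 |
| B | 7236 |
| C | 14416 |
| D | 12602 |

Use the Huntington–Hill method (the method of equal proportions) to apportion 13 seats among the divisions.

With divisor 3584: modified quotas A 3.412, B 2.019, C 4.022, D 3.516.
Geometric-mean thresholds: A √(3·4)=3.464, B √(2·3)=2.449, C √(4·5)=4.472, D √(3·4)=3.464.
Each quota rounded against its threshold gives A 3, B 2, C 4, D 4 (total 13).

A: 3; B: 2; C: 4; D: 4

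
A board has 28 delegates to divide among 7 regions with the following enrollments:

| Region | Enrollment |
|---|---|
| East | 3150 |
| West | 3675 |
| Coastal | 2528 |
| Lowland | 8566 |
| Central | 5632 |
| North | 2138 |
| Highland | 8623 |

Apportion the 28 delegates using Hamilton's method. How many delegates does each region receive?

East=2; West=3; Coastal=2; Lowland=7; Central=5; North=2; Highland=7

The standard divisor is 34312/28 ≈ 1225.429.
Standard quotas: East 2.5705, West 2.9990, Coastal 2.0630, Lowland 6.9902, Central 4.5959, North 1.7447, Highland 7.0367.
Lower quotas: East 2, West 2, Coastal 2, Lowland 6, Central 4, North 1, Highland 7 (sum 24, leaving 4 seats).
Remainders in descending order: West 0.9990, Lowland 0.9902, North 0.7447, Central 0.5959, East 0.5705, Coastal 0.0630, Highland 0.0367.
The surplus seats go to West, Lowland, North, Central.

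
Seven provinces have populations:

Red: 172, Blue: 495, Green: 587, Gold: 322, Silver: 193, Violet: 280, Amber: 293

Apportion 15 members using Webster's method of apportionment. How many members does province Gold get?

2

Standard divisor 2342/15 ≈ 156.133; standard quotas: Red 1.102, Blue 3.170, Green 3.760, Gold 2.062, Silver 1.236, Violet 1.793, Amber 1.877.
Rounding to the nearest integer gives Red 1, Blue 3, Green 4, Gold 2, Silver 1, Violet 2, Amber 2 — total 15, matching the house size, so no adjustment is needed.
Gold receives 2.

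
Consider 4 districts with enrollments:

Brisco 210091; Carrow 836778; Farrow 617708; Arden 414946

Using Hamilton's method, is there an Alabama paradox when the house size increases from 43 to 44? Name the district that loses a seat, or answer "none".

none

At 43 seats: Brisco 4, Carrow 17, Farrow 13, Arden 9.
At 44 seats: Brisco 4, Carrow 18, Farrow 13, Arden 9.
No district's allocation decreased.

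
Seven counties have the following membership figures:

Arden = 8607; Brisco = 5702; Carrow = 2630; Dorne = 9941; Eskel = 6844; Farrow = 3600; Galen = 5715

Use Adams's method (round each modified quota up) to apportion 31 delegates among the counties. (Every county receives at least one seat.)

Arden: 6, Brisco: 4, Carrow: 2, Dorne: 7, Eskel: 5, Farrow: 3, Galen: 4

Standard divisor 43039/31 ≈ 1388.355; standard quotas: Arden 6.199, Brisco 4.107, Carrow 1.894, Dorne 7.160, Eskel 4.930, Farrow 2.593, Galen 4.116.
Rounding up gives 7, 5, 2, 8, 5, 3, 5 = 35 seats, so the divisor must be adjusted.
With modified divisor 1500: modified quotas Arden 5.738, Brisco 3.801, Carrow 1.753, Dorne 6.627, Eskel 4.563, Farrow 2.400, Galen 3.810.
Rounding up: Arden 6, Brisco 4, Carrow 2, Dorne 7, Eskel 5, Farrow 3, Galen 4 (total 31).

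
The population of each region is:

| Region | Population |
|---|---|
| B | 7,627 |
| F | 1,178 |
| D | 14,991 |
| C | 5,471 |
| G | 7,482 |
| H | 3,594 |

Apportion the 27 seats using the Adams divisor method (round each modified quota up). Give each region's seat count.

Standard divisor 40343/27 ≈ 1494.185; standard quotas: B 5.104, F 0.788, D 10.033, C 3.662, G 5.007, H 2.405.
Rounding up gives 6, 1, 11, 4, 6, 3 = 31 seats, so the divisor must be adjusted.
With modified divisor 1700: modified quotas B 4.486, F 0.693, D 8.818, C 3.218, G 4.401, H 2.114.
Rounding up: B 5, F 1, D 9, C 4, G 5, H 3 (total 27).

B=5; F=1; D=9; C=4; G=5; H=3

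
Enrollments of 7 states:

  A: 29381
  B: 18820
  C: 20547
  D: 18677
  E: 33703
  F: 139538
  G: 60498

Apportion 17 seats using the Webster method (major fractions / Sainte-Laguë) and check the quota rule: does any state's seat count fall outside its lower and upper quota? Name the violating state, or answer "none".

none

Standard quotas: A 1.555, B 0.996, C 1.088, D 0.989, E 1.784, F 7.386, G 3.202.
Webster allocation: A 2, B 1, C 1, D 1, E 2, F 7, G 3.
Every allocation lies between the lower and upper quota.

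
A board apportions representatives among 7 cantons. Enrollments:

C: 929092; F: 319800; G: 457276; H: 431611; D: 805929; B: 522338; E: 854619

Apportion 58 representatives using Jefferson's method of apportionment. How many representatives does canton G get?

Standard divisor 4320665/58 ≈ 74494.224; standard quotas: C 12.472, F 4.293, G 6.138, H 5.794, D 10.819, B 7.012, E 11.472.
Rounding down gives 12, 4, 6, 5, 10, 7, 11 = 55 seats, so the divisor must be adjusted.
With modified divisor 71340: modified quotas C 13.023, F 4.483, G 6.410, H 6.050, D 11.297, B 7.322, E 11.980.
Rounding down: C 13, F 4, G 6, H 6, D 11, B 7, E 11 (total 58).
G receives 6.

6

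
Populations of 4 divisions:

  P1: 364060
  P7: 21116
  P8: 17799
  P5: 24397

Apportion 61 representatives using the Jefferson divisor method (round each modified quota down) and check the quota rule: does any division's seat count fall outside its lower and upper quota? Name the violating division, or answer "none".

P1

Standard quotas: P1 51.963, P7 3.014, P8 2.541, P5 3.482.
Jefferson allocation: P1 53, P7 3, P8 2, P5 3.
P1 has quota 51.963 (lower 51, upper 52) but receives 53 — outside the quota interval.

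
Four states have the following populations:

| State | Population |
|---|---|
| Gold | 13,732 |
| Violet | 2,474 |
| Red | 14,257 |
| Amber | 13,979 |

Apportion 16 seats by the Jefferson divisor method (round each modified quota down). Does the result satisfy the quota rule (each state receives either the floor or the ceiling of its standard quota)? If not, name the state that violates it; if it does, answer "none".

none

Standard quotas: Gold 4.944, Violet 0.891, Red 5.133, Amber 5.033.
Jefferson allocation: Gold 5, Violet 1, Red 5, Amber 5.
Every allocation lies between the lower and upper quota.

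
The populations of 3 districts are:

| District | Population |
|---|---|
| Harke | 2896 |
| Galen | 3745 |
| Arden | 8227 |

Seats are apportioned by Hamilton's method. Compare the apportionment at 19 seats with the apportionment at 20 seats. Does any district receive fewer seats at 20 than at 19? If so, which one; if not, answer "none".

none

At 19 seats: Harke 4, Galen 5, Arden 10.
At 20 seats: Harke 4, Galen 5, Arden 11.
No district's allocation decreased.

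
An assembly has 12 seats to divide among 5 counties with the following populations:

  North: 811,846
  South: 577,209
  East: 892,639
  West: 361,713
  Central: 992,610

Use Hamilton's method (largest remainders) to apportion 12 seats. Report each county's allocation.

North=3, South=2, East=3, West=1, Central=3

The standard divisor is 3636017/12 ≈ 303001.417.
Standard quotas: North 2.6793, South 1.9050, East 2.9460, West 1.1938, Central 3.2759.
Lower quotas: North 2, South 1, East 2, West 1, Central 3 (sum 9, leaving 3 seats).
Remainders in descending order: East 0.9460, South 0.9050, North 0.6793, Central 0.2759, West 0.1938.
Largest remainders: East, South, North receive the extra seats.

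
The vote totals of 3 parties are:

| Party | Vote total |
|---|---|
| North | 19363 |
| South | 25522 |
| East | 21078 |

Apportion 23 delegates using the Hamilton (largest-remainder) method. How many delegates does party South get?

9

The standard divisor is 65963/23 ≈ 2867.957.
Standard quotas: North 6.7515, South 8.8990, East 7.3495.
Lower quotas: North 6, South 8, East 7 (sum 21, leaving 2 seats).
Remainders in descending order: South 0.8990, North 0.7515, East 0.3495.
The surplus seats go to South, North.
South receives 9.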